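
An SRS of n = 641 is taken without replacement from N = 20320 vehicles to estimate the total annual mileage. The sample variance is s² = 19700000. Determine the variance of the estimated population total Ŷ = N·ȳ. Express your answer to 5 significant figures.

Var(Ŷ) = N²·Var(ȳ) = N²·(1 − n/N)·s²/n.
f = 641/20320 = 0.03154528; Var(ȳ) = 0.96845472·19700000/641 = 29763.741.
Var(Ŷ) = 20320² · 29763.741 = 1.228952 × 10^13.

1.2290 × 10^13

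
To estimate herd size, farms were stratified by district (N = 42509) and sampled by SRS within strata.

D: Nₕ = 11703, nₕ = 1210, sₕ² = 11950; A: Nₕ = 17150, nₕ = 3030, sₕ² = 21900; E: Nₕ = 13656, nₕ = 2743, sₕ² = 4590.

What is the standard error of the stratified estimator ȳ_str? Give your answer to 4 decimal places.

1.3333

Var(ȳ_str) = Σₕ Wₕ²(1 − fₕ)sₕ²/nₕ with Wₕ = Nₕ/N, N = 42509.
D: Wₕ = 0.27530641; term = 0.27530641²·(1 − 0.10339229)·11950/1210 = 0.67114697.
A: Wₕ = 0.40344398; term = 0.40344398²·(1 − 0.17667638)·21900/3030 = 0.96858676.
E: Wₕ = 0.32124962; term = 0.32124962²·(1 − 0.20086409)·4590/2743 = 0.13800435.
Sum = 1.7777381.
SE = √(1.7777381) = 1.3333.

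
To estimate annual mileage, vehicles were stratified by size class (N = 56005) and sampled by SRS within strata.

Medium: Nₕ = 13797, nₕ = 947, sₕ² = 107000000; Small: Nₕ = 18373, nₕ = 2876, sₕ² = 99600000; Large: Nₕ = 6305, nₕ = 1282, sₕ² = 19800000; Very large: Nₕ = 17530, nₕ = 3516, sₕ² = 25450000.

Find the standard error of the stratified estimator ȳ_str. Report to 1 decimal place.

Var(ȳ_str) = Σₕ Wₕ²(1 − fₕ)sₕ²/nₕ with Wₕ = Nₕ/N, N = 56005.
Medium: Wₕ = 0.24635300; term = 0.24635300²·(1 − 0.06863811)·107000000/947 = 6386.5746.
Small: Wₕ = 0.32805999; term = 0.32805999²·(1 − 0.15653404)·99600000/2876 = 3143.7251.
Large: Wₕ = 0.11257923; term = 0.11257923²·(1 − 0.20333069)·19800000/1282 = 155.94514.
Very large: Wₕ = 0.31300777; term = 0.31300777²·(1 − 0.20057045)·25450000/3516 = 566.92988.
Sum = 10253.175.
SE = √(10253.175) = 101.3.

101.3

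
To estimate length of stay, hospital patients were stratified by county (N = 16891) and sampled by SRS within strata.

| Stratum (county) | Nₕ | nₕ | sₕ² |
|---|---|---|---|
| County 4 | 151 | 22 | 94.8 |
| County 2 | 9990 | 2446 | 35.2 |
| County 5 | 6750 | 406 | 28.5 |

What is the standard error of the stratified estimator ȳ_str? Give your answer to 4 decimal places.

Var(ȳ_str) = Σₕ Wₕ²(1 − fₕ)sₕ²/nₕ with Wₕ = Nₕ/N, N = 16891.
County 4: Wₕ = 0.00893967; term = 0.00893967²·(1 − 0.14569536)·94.8/22 = 2.9419927 × 10^-4.
County 2: Wₕ = 0.59143923; term = 0.59143923²·(1 − 0.24484484)·35.2/2446 = 0.003801392.
County 5: Wₕ = 0.39962110; term = 0.39962110²·(1 − 0.06014815)·28.5/406 = 0.010535983.
Sum = 0.014631574.
SE = √(0.014631574) = 0.1210.

0.1210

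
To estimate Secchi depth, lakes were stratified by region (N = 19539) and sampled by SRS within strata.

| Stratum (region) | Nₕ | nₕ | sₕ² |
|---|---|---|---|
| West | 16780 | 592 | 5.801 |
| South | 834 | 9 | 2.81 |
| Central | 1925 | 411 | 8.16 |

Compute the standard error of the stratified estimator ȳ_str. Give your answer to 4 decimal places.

Var(ȳ_str) = Σₕ Wₕ²(1 − fₕ)sₕ²/nₕ with Wₕ = Nₕ/N, N = 19539.
West: Wₕ = 0.85879523; term = 0.85879523²·(1 − 0.03528010)·5.801/592 = 0.0069720685.
South: Wₕ = 0.04268386; term = 0.04268386²·(1 − 0.01079137)·2.81/9 = 5.6270289 × 10^-4.
Central: Wₕ = 0.09852091; term = 0.09852091²·(1 − 0.21350649)·8.16/411 = 1.5156547 × 10^-4.
Sum = 0.0076863369.
SE = √(0.0076863369) = 0.0877.

0.0877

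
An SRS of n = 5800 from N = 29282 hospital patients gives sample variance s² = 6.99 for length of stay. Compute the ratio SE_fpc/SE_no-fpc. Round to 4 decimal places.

0.8955

f = n/N = 5800/29282 = 0.19807390.
SE_no-fpc = √(s²/n) = 0.034715593; SE_fpc = √((1−f)s²/n) = 0.031087927.
Ratio = √(1−f) = 0.89550327.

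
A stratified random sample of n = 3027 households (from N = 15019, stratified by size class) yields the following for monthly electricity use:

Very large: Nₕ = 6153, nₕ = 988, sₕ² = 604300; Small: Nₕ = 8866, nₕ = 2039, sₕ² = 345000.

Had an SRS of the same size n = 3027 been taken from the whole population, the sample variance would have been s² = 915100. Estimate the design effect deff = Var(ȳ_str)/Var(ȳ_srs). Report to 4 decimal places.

0.5451

Var(ȳ_str) = Σ Wₕ²(1−fₕ)sₕ²/nₕ with Wₕ = Nₕ/15019:
  Very large: (6153/15019)²·(1−988/6153)·604300/988 = 86.172929
  Small: (8866/15019)²·(1−2039/8866)·345000/2039 = 45.402259
  → Var(ȳ_str) = 131.57519.
Var(ȳ_srs) = (1 − 3027/15019)·915100/3027 = 241.38303.
deff = 131.57519 / 241.38303 = 0.5451.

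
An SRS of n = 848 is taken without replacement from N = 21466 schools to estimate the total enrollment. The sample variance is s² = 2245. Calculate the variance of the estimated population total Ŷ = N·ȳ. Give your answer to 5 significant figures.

1.1717 × 10^9

Var(Ŷ) = N²·Var(ȳ) = N²·(1 − n/N)·s²/n.
f = 848/21466 = 0.03950433; Var(ȳ) = 0.96049567·2245/848 = 2.5428217.
Var(Ŷ) = 21466² · 2.5428217 = 1.1717047 × 10^9.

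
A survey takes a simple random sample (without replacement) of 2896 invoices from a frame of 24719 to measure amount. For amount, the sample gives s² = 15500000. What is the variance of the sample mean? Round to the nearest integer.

Under SRS without replacement, Var(ȳ) = (1 − f)·s²/n with f = n/N = 2896/24719 = 0.11715684.
Var(ȳ) = (1 − 0.11715684)·15500000/2896 = 0.88284316·5352.2099 = 4725.1619.

4725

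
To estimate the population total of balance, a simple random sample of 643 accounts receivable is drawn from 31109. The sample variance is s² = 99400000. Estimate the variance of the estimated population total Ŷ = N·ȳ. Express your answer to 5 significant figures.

Var(Ŷ) = N²·Var(ȳ) = N²·(1 − n/N)·s²/n.
f = 643/31109 = 0.02066926; Var(ȳ) = 0.97933074·99400000/643 = 151392.65.
Var(Ŷ) = 31109² · 151392.65 = 1.4651325 × 10^14.

1.4651 × 10^14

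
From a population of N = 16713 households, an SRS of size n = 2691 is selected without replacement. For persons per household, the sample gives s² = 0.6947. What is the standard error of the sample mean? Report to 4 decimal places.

Under SRS without replacement, Var(ȳ) = (1 − f)·s²/n with f = n/N = 2691/16713 = 0.16101239.
Var(ȳ) = (1 − 0.16101239)·0.6947/2691 = 0.83898761·2.5815682 × 10^-4 = 2.1659037 × 10^-4.
SE(ȳ) = √(2.1659037 × 10^-4) = 0.0147.

0.0147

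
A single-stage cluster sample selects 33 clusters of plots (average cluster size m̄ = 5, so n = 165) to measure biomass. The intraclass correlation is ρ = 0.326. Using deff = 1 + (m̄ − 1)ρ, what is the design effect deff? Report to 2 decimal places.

2.30

deff = 1 + (5 − 1)·0.326 = 1 + 1.304 = 2.304.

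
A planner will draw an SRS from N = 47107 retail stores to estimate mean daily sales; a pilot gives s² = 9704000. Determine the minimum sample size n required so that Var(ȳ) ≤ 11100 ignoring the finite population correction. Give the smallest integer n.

Without fpc, n₀ = s²/D = 9704000/11100 = 874.2342.
Rounding up, n = 875.

875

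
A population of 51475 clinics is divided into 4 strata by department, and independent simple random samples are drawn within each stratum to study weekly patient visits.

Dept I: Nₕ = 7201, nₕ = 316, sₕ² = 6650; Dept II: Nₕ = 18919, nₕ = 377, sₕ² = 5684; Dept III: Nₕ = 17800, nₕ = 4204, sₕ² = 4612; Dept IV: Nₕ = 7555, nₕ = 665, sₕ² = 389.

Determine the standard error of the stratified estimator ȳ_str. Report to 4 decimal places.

1.5816

Var(ȳ_str) = Σₕ Wₕ²(1 − fₕ)sₕ²/nₕ with Wₕ = Nₕ/N, N = 51475.
Dept I: Wₕ = 0.13989315; term = 0.13989315²·(1 − 0.04388279)·6650/316 = 0.39376636.
Dept II: Wₕ = 0.36753764; term = 0.36753764²·(1 − 0.01992706)·5684/377 = 1.9960654.
Dept III: Wₕ = 0.34579893; term = 0.34579893²·(1 − 0.23617978)·4612/4204 = 0.10019938.
Dept IV: Wₕ = 0.14677028; term = 0.14677028²·(1 − 0.08802118)·389/665 = 0.011491823.
Sum = 2.501523.
SE = √(2.501523) = 1.5816.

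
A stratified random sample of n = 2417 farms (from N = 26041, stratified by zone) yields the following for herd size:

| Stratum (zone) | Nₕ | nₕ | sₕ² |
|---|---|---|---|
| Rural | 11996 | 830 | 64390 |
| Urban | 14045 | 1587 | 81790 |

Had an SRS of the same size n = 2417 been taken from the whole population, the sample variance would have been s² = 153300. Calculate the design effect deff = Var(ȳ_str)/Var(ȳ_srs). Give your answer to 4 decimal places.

Var(ȳ_str) = Σ Wₕ²(1−fₕ)sₕ²/nₕ with Wₕ = Nₕ/26041:
  Rural: (11996/26041)²·(1−830/11996)·64390/830 = 15.32354
  Urban: (14045/26041)²·(1−1587/14045)·81790/1587 = 13.297746
  → Var(ȳ_str) = 28.621286.
Var(ȳ_srs) = (1 − 2417/26041)·153300/2417 = 57.538864.
deff = 28.621286 / 57.538864 = 0.4974.

0.4974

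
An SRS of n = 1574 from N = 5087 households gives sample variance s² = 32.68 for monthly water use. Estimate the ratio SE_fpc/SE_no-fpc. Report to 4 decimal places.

f = n/N = 1574/5087 = 0.30941616.
SE_no-fpc = √(s²/n) = 0.1440916; SE_fpc = √((1−f)s²/n) = 0.1197421.
Ratio = √(1−f) = 0.83101374.

0.8310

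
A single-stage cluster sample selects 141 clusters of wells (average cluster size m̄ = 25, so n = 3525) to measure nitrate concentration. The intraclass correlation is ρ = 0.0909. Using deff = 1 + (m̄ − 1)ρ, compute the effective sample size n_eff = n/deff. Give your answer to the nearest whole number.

1108

deff = 1 + (25 − 1)·0.0909 = 1 + 2.1816 = 3.1816.
n_eff = 3525 / 3.1816 = 1108.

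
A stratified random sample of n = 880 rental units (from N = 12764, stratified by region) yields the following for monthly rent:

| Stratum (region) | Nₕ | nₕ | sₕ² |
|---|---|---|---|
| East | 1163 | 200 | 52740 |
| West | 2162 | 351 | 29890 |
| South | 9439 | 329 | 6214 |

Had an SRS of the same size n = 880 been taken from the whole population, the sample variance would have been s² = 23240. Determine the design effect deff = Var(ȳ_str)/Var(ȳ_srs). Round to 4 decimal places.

0.5624

Var(ȳ_str) = Σ Wₕ²(1−fₕ)sₕ²/nₕ with Wₕ = Nₕ/12764:
  East: (1163/12764)²·(1−200/1163)·52740/200 = 1.8127693
  West: (2162/12764)²·(1−351/2162)·29890/351 = 2.0465358
  South: (9439/12764)²·(1−329/9439)·6214/329 = 9.9688744
  → Var(ȳ_str) = 13.82818.
Var(ȳ_srs) = (1 − 880/12764)·23240/880 = 24.588345.
deff = 13.82818 / 24.588345 = 0.5624.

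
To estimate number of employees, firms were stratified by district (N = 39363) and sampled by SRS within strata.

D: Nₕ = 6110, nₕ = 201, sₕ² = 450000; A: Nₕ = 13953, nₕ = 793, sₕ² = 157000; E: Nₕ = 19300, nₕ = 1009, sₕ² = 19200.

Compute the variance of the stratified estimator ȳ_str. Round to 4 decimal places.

Var(ȳ_str) = Σₕ Wₕ²(1 − fₕ)sₕ²/nₕ with Wₕ = Nₕ/N, N = 39363.
D: Wₕ = 0.15522191; term = 0.15522191²·(1 − 0.03289689)·450000/201 = 52.16693.
A: Wₕ = 0.35446993; term = 0.35446993²·(1 − 0.05683366)·157000/793 = 23.462461.
E: Wₕ = 0.49030816; term = 0.49030816²·(1 − 0.05227979)·19200/1009 = 4.3353927.
Sum = 79.964784.

79.9648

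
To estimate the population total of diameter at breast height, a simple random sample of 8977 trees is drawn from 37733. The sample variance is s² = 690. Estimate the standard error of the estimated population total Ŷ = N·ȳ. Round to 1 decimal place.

9132.4

Var(Ŷ) = N²·Var(ȳ) = N²·(1 − n/N)·s²/n.
f = 8977/37733 = 0.23790846; Var(ȳ) = 0.76209154·690/8977 = 0.058576714.
Var(Ŷ) = 37733² · 0.058576714 = 8.3400312 × 10^7.
SE(Ŷ) = √(8.3400312 × 10^7) = 9132.4.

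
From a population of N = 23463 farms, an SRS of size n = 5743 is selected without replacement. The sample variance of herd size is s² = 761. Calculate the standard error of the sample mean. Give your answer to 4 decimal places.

0.3163

Under SRS without replacement, Var(ȳ) = (1 − f)·s²/n with f = n/N = 5743/23463 = 0.24476836.
Var(ȳ) = (1 − 0.24476836)·761/5743 = 0.75523164·0.13250914 = 0.1000751.
SE(ȳ) = √(0.1000751) = 0.3163.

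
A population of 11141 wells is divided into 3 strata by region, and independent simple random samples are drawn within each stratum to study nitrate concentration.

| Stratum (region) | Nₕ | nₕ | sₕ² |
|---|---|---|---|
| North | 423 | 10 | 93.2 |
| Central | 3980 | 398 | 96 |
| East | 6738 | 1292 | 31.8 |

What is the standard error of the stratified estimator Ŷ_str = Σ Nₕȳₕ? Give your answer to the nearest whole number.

Var(Ŷ_str) = Σₕ Nₕ²(1 − fₕ)sₕ²/nₕ.
North: 423²·(1 − 10/423)·93.2/10 = 1.6281947 × 10^6.
Central: 3980²·(1 − 398/3980)·96/398 = 3.43872 × 10^6.
East: 6738²·(1 − 1292/6738)·31.8/1292 = 903177.79.
Sum = 5.9700925 × 10^6.
SE = √(5.9700925 × 10^6) = 2443.

2443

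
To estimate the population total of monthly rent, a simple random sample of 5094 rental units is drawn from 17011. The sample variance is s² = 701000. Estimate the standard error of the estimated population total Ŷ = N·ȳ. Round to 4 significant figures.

167000

Var(Ŷ) = N²·Var(ȳ) = N²·(1 − n/N)·s²/n.
f = 5094/17011 = 0.29945329; Var(ȳ) = 0.70054671·701000/5094 = 96.404248.
Var(Ŷ) = 17011² · 96.404248 = 2.7896895 × 10^10.
SE(Ŷ) = √(2.7896895 × 10^10) = 167000.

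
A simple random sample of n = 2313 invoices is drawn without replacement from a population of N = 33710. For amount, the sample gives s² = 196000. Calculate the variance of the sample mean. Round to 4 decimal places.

Under SRS without replacement, Var(ȳ) = (1 − f)·s²/n with f = n/N = 2313/33710 = 0.06861465.
Var(ȳ) = (1 − 0.06861465)·196000/2313 = 0.93138535·84.738435 = 78.924137.

78.9241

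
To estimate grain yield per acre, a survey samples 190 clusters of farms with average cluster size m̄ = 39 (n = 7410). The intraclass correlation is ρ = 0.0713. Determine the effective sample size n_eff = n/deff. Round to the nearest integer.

deff = 1 + (39 − 1)·0.0713 = 1 + 2.7094 = 3.7094.
n_eff = 7410 / 3.7094 = 1998.

1998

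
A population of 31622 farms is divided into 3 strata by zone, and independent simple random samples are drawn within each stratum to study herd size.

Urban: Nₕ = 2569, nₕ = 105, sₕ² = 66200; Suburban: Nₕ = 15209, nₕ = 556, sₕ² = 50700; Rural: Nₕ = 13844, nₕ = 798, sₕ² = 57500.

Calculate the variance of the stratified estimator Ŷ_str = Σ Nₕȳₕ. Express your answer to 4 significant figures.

3.733 × 10^10

Var(Ŷ_str) = Σₕ Nₕ²(1 − fₕ)sₕ²/nₕ.
Urban: 2569²·(1 − 105/2569)·66200/105 = 3.9909244 × 10^9.
Suburban: 15209²·(1 − 556/15209)·50700/556 = 2.0321716 × 10^10.
Rural: 13844²·(1 − 798/13844)·57500/798 = 1.3013794 × 10^10.
Sum = 3.7326434 × 10^10.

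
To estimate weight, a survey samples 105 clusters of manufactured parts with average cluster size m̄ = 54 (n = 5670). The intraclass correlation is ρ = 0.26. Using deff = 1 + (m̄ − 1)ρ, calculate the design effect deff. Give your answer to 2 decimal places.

deff = 1 + (54 − 1)·0.26 = 1 + 13.78 = 14.78.

14.78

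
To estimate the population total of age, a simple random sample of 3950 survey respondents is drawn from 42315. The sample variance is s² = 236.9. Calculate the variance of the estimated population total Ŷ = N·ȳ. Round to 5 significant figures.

9.7364 × 10^7

Var(Ŷ) = N²·Var(ȳ) = N²·(1 − n/N)·s²/n.
f = 3950/42315 = 0.09334751; Var(ȳ) = 0.90665249·236.9/3950 = 0.054376196.
Var(Ŷ) = 42315² · 0.054376196 = 9.7363799 × 10^7.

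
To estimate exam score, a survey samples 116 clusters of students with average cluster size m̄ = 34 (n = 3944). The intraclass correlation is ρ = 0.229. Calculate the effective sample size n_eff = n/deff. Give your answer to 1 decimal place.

460.9

deff = 1 + (34 − 1)·0.229 = 1 + 7.557 = 8.557.
n_eff = 3944 / 8.557 = 460.9.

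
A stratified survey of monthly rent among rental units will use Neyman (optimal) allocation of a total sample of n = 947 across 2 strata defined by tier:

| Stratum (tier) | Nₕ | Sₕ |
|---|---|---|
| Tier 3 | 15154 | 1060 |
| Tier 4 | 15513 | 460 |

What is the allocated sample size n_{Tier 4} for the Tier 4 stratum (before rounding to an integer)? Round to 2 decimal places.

291.29

Neyman allocation: nₕ = n·NₕSₕ / Σⱼ NⱼSⱼ.
Σ NⱼSⱼ = 15154·1060 + 15513·460 = 2.319922 × 10^7.
n_{Tier 4} = 947·15513·460 / (2.319922 × 10^7) = 291.29.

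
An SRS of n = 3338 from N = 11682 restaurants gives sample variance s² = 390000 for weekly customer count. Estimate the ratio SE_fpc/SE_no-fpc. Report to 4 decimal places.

0.8451

f = n/N = 3338/11682 = 0.28573874.
SE_no-fpc = √(s²/n) = 10.80909; SE_fpc = √((1−f)s²/n) = 9.1351921.
Ratio = √(1−f) = 0.84513979.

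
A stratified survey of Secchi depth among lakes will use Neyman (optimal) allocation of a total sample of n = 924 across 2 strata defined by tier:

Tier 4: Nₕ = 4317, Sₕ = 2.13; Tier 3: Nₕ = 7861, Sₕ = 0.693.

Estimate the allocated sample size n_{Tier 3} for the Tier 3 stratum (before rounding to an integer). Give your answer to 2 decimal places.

Neyman allocation: nₕ = n·NₕSₕ / Σⱼ NⱼSⱼ.
Σ NⱼSⱼ = 4317·2.13 + 7861·0.693 = 14642.883.
n_{Tier 3} = 924·7861·0.693 / 14642.883 = 343.76.

343.76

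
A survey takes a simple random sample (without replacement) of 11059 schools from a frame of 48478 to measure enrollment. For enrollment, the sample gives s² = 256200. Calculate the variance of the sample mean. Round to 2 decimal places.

Under SRS without replacement, Var(ȳ) = (1 − f)·s²/n with f = n/N = 11059/48478 = 0.22812410.
Var(ȳ) = (1 − 0.22812410)·256200/11059 = 0.77187590·23.166652 = 17.88178.

17.88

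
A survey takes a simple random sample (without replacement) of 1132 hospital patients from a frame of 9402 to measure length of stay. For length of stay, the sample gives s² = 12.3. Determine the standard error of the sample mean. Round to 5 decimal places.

0.09776

Under SRS without replacement, Var(ȳ) = (1 − f)·s²/n with f = n/N = 1132/9402 = 0.12039991.
Var(ȳ) = (1 − 0.12039991)·12.3/1132 = 0.87960009·0.010865724 = 0.0095574921.
SE(ȳ) = √(0.0095574921) = 0.09776.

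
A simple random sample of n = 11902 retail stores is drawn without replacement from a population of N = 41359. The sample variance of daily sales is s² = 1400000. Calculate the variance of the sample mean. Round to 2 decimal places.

83.78

Under SRS without replacement, Var(ȳ) = (1 − f)·s²/n with f = n/N = 11902/41359 = 0.28777292.
Var(ȳ) = (1 − 0.28777292)·1400000/11902 = 0.71222708·117.62729 = 83.777342.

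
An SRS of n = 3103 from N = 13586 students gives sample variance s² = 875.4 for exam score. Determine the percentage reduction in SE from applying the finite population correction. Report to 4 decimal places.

12.1591

f = n/N = 3103/13586 = 0.22839688.
SE_no-fpc = √(s²/n) = 0.53114413; SE_fpc = √((1−f)s²/n) = 0.46656201.
Ratio = √(1−f) = 0.87840943. Reduction = 100·(1 − 0.87840943) = 12.1591%.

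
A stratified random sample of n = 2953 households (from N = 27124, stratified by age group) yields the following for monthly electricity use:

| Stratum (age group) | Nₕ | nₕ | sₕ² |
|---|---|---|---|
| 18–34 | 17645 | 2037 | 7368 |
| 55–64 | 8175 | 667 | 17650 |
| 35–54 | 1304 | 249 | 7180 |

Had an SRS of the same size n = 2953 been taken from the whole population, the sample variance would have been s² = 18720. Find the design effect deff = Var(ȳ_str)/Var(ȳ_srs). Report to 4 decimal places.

Var(ȳ_str) = Σ Wₕ²(1−fₕ)sₕ²/nₕ with Wₕ = Nₕ/27124:
  18–34: (17645/27124)²·(1−2037/17645)·7368/2037 = 1.3540043
  55–64: (8175/27124)²·(1−667/8175)·17650/667 = 2.2076155
  35–54: (1304/27124)²·(1−249/1304)·7180/249 = 0.053919726
  → Var(ȳ_str) = 3.6155395.
Var(ȳ_srs) = (1 − 2953/27124)·18720/2953 = 5.6491523.
deff = 3.6155395 / 5.6491523 = 0.6400.

0.6400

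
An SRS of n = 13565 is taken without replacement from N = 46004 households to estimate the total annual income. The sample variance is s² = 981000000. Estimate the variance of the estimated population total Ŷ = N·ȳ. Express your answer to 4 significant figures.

Var(Ŷ) = N²·Var(ȳ) = N²·(1 − n/N)·s²/n.
f = 13565/46004 = 0.29486566; Var(ȳ) = 0.70513434·981000000/13565 = 50994.234.
Var(Ŷ) = 46004² · 50994.234 = 1.0792257 × 10^14.

1.079 × 10^14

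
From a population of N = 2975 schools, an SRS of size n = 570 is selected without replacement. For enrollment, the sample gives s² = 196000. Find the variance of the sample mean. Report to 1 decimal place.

Under SRS without replacement, Var(ȳ) = (1 − f)·s²/n with f = n/N = 570/2975 = 0.19159664.
Var(ȳ) = (1 − 0.19159664)·196000/570 = 0.80840336·343.85965 = 277.9773.

278.0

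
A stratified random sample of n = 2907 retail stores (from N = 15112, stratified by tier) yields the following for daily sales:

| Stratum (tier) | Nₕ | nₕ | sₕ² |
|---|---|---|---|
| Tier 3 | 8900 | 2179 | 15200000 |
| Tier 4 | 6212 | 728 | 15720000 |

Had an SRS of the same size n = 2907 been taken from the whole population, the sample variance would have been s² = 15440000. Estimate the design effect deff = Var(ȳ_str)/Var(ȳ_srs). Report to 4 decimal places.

1.1769

Var(ȳ_str) = Σ Wₕ²(1−fₕ)sₕ²/nₕ with Wₕ = Nₕ/15112:
  Tier 3: (8900/15112)²·(1−2179/8900)·15200000/2179 = 1827.117
  Tier 4: (6212/15112)²·(1−728/6212)·15720000/728 = 3221.1145
  → Var(ȳ_str) = 5048.2315.
Var(ȳ_srs) = (1 − 2907/15112)·15440000/2907 = 4289.6129.
deff = 5048.2315 / 4289.6129 = 1.1769.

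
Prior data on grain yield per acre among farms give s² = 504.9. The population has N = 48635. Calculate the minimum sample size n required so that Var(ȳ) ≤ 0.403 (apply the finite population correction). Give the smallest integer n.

1222

Without fpc, n₀ = s²/D = 504.9/0.403 = 1252.8536.
With fpc, (1 − n/N)·s²/n ≤ D requires n ≥ n₀/(1 + n₀/N) = 1252.8536/(1 + 1252.8536/48635) = 1221.3902.
Rounding up, n = 1222.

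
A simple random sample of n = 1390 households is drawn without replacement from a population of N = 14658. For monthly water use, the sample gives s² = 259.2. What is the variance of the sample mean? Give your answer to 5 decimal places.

0.16879

Under SRS without replacement, Var(ȳ) = (1 − f)·s²/n with f = n/N = 1390/14658 = 0.09482876.
Var(ȳ) = (1 − 0.09482876)·259.2/1390 = 0.90517124·0.18647482 = 0.16879164.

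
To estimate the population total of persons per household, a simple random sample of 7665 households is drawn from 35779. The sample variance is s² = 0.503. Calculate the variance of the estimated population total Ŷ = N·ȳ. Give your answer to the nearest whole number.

Var(Ŷ) = N²·Var(ȳ) = N²·(1 − n/N)·s²/n.
f = 7665/35779 = 0.21423181; Var(ȳ) = 0.78576819·0.503/7665 = 5.1564436 × 10^-5.
Var(Ŷ) = 35779² · (5.1564436 × 10^-5) = 66009.534.

66010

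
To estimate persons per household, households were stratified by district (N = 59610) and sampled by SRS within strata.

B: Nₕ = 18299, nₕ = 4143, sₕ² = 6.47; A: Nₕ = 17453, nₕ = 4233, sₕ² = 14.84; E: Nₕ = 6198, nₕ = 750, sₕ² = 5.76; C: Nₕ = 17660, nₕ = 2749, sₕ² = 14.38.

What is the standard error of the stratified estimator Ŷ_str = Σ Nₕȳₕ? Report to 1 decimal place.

1688.3

Var(Ŷ_str) = Σₕ Nₕ²(1 − fₕ)sₕ²/nₕ.
B: 18299²·(1 − 4143/18299)·6.47/4143 = 404536.08.
A: 17453²·(1 − 4233/17453)·14.84/4233 = 808885.73.
E: 6198²·(1 − 750/6198)·5.76/750 = 259328.29.
C: 17660²·(1 − 2749/17660)·14.38/2749 = 1.3774683 × 10^6.
Sum = 2.8502184 × 10^6.
SE = √(2.8502184 × 10^6) = 1688.3.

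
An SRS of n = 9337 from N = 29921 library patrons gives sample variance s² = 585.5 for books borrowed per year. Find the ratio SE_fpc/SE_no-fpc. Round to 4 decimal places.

f = n/N = 9337/29921 = 0.31205508.
SE_no-fpc = √(s²/n) = 0.25041467; SE_fpc = √((1−f)s²/n) = 0.20770005.
Ratio = √(1−f) = 0.82942445.

0.8294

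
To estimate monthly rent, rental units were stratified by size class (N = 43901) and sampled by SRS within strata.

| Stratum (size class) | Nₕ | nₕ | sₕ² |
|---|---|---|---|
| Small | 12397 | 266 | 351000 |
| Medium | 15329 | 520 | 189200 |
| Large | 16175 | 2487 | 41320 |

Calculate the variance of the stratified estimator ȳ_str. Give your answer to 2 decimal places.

147.73

Var(ȳ_str) = Σₕ Wₕ²(1 − fₕ)sₕ²/nₕ with Wₕ = Nₕ/N, N = 43901.
Small: Wₕ = 0.28238537; term = 0.28238537²·(1 − 0.02145680)·351000/266 = 102.96506.
Medium: Wₕ = 0.34917200; term = 0.34917200²·(1 − 0.03392263)·189200/520 = 42.855693.
Large: Wₕ = 0.36844263; term = 0.36844263²·(1 − 0.15375580)·41320/2487 = 1.9086223.
Sum = 147.72938.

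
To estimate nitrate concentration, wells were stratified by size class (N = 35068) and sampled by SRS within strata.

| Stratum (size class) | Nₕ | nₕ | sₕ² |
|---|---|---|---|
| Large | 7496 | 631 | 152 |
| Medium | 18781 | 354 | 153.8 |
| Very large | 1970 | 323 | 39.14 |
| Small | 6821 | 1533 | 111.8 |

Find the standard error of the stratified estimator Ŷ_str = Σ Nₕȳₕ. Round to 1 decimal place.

12875.5

Var(Ŷ_str) = Σₕ Nₕ²(1 − fₕ)sₕ²/nₕ.
Large: 7496²·(1 − 631/7496)·152/631 = 1.2396079 × 10^7.
Medium: 18781²·(1 − 354/18781)·153.8/354 = 1.5035796 × 10^8.
Very large: 1970²·(1 − 323/1970)·39.14/323 = 393167.96.
Small: 6821²·(1 − 1533/6821)·111.8/1533 = 2.6305051 × 10^6.
Sum = 1.6577771 × 10^8.
SE = √(1.6577771 × 10^8) = 12875.5.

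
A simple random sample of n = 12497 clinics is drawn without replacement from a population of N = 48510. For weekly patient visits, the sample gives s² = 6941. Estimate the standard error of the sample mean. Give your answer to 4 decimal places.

Under SRS without replacement, Var(ȳ) = (1 − f)·s²/n with f = n/N = 12497/48510 = 0.25761699.
Var(ȳ) = (1 − 0.25761699)·6941/12497 = 0.74238301·0.5554133 = 0.4123294.
SE(ȳ) = √(0.4123294) = 0.6421.

0.6421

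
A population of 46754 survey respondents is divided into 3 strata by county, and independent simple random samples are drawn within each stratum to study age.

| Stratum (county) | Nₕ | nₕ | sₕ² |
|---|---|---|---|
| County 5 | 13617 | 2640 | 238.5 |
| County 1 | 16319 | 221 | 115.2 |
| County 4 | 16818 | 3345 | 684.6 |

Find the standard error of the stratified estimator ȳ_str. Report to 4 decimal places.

0.3001

Var(ȳ_str) = Σₕ Wₕ²(1 − fₕ)sₕ²/nₕ with Wₕ = Nₕ/N, N = 46754.
County 5: Wₕ = 0.29124781; term = 0.29124781²·(1 − 0.19387530)·238.5/2640 = 0.0061774895.
County 1: Wₕ = 0.34903965; term = 0.34903965²·(1 − 0.01354250)·115.2/221 = 0.062645247.
County 4: Wₕ = 0.35971254; term = 0.35971254²·(1 − 0.19889404)·684.6/3345 = 0.021214944.
Sum = 0.090037681.
SE = √(0.090037681) = 0.3001.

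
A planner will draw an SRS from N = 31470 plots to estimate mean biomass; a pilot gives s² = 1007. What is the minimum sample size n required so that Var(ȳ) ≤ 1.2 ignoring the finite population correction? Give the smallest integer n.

840

Without fpc, n₀ = s²/D = 1007/1.2 = 839.1667.
Rounding up, n = 840.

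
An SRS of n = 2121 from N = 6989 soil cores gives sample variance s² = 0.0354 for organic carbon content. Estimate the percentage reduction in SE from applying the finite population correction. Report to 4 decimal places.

16.5420

f = n/N = 2121/6989 = 0.30347689.
SE_no-fpc = √(s²/n) = 0.0040853691; SE_fpc = √((1−f)s²/n) = 0.0034095657.
Ratio = √(1−f) = 0.83457960. Reduction = 100·(1 − 0.83457960) = 16.5420%.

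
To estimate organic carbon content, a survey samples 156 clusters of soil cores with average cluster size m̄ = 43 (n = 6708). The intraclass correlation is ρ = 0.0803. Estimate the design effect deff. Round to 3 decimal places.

deff = 1 + (43 − 1)·0.0803 = 1 + 3.3726 = 4.3726.

4.373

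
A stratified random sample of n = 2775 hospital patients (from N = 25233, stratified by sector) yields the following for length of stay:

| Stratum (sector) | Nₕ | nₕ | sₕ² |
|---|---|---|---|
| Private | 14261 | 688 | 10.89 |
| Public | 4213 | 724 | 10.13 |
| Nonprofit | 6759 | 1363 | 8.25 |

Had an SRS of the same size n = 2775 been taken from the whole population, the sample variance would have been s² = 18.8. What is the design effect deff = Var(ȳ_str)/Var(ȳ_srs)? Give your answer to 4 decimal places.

Var(ȳ_str) = Σ Wₕ²(1−fₕ)sₕ²/nₕ with Wₕ = Nₕ/25233:
  Private: (14261/25233)²·(1−688/14261)·10.89/688 = 0.0048120208
  Public: (4213/25233)²·(1−724/4213)·10.13/724 = 3.2301711 × 10^-4
  Nonprofit: (6759/25233)²·(1−1363/6759)·8.25/1363 = 3.4671666 × 10^-4
  → Var(ȳ_str) = 0.0054817546.
Var(ȳ_srs) = (1 − 2775/25233)·18.8/2775 = 0.0060297187.
deff = 0.0054817546 / 0.0060297187 = 0.9091.

0.9091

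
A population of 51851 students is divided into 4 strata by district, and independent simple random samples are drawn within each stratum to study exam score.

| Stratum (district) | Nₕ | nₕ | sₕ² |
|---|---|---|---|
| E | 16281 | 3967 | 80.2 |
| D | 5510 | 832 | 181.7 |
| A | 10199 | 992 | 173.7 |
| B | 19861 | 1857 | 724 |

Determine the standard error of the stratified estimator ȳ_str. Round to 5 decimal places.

Var(ȳ_str) = Σₕ Wₕ²(1 − fₕ)sₕ²/nₕ with Wₕ = Nₕ/N, N = 51851.
E: Wₕ = 0.31399587; term = 0.31399587²·(1 − 0.24365825)·80.2/3967 = 0.0015075722.
D: Wₕ = 0.10626603; term = 0.10626603²·(1 − 0.15099819)·181.7/832 = 0.0020937708.
A: Wₕ = 0.19669823; term = 0.19669823²·(1 − 0.09726444)·173.7/992 = 0.0061157484.
B: Wₕ = 0.38303986; term = 0.38303986²·(1 − 0.09349982)·724/1857 = 0.051854029.
Sum = 0.06157112.
SE = √(0.06157112) = 0.24814.

0.24814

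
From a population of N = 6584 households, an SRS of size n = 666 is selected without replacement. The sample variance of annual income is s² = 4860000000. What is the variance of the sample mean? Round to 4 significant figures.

Under SRS without replacement, Var(ȳ) = (1 − f)·s²/n with f = n/N = 666/6584 = 0.10115431.
Var(ȳ) = (1 − 0.10115431)·4860000000/666 = 0.89884569·7.2972973 × 10^6 = 6.5591442 × 10^6.

6.559 × 10^6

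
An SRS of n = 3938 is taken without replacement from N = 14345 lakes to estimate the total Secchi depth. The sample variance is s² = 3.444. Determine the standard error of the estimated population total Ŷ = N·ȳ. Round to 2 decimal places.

361.33

Var(Ŷ) = N²·Var(ȳ) = N²·(1 − n/N)·s²/n.
f = 3938/14345 = 0.27452074; Var(ȳ) = 0.72547926·3.444/3938 = 6.3447196 × 10^-4.
Var(Ŷ) = 14345² · (6.3447196 × 10^-4) = 130561.02.
SE(Ŷ) = √(130561.02) = 361.33.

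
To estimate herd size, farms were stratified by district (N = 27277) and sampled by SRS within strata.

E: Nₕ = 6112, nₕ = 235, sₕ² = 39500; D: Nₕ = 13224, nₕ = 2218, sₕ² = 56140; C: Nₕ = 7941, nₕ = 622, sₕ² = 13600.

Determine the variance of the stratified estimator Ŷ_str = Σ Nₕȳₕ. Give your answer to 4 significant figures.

Var(Ŷ_str) = Σₕ Nₕ²(1 − fₕ)sₕ²/nₕ.
E: 6112²·(1 − 235/6112)·39500/235 = 6.0376547 × 10^9.
D: 13224²·(1 − 2218/13224)·56140/2218 = 3.6838608 × 10^9.
C: 7941²·(1 − 622/7941)·13600/622 = 1.2707949 × 10^9.
Sum = 1.099231 × 10^10.

1.099 × 10^10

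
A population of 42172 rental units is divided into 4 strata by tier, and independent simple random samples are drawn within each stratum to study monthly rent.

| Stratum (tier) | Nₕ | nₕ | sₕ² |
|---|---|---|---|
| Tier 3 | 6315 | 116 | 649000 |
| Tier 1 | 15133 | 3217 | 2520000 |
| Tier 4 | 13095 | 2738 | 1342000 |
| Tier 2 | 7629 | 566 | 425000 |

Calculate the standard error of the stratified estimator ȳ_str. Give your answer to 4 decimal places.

Var(ȳ_str) = Σₕ Wₕ²(1 − fₕ)sₕ²/nₕ with Wₕ = Nₕ/N, N = 42172.
Tier 3: Wₕ = 0.14974391; term = 0.14974391²·(1 − 0.01836896)·649000/116 = 123.14968.
Tier 1: Wₕ = 0.35883999; term = 0.35883999²·(1 − 0.21258177)·2520000/3217 = 79.424888.
Tier 4: Wₕ = 0.31051409; term = 0.31051409²·(1 − 0.20908744)·1342000/2738 = 37.377492.
Tier 2: Wₕ = 0.18090202; term = 0.18090202²·(1 − 0.07419059)·425000/566 = 22.749975.
Sum = 262.70204.
SE = √(262.70204) = 16.2081.

16.2081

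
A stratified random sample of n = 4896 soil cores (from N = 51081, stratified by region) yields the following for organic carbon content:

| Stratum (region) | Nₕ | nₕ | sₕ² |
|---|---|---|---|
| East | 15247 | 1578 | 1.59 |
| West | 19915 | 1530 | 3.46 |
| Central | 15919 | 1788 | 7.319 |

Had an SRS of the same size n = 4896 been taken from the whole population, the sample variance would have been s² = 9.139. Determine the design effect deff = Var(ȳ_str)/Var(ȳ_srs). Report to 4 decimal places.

0.4448

Var(ȳ_str) = Σ Wₕ²(1−fₕ)sₕ²/nₕ with Wₕ = Nₕ/51081:
  East: (15247/51081)²·(1−1578/15247)·1.59/1578 = 8.0480838 × 10^-5
  West: (19915/51081)²·(1−1530/19915)·3.46/1530 = 3.1732905 × 10^-4
  Central: (15919/51081)²·(1−1788/15919)·7.319/1788 = 3.5290201 × 10^-4
  → Var(ȳ_str) = 7.507119 × 10^-4.
Var(ȳ_srs) = (1 − 4896/51081)·9.139/4896 = 0.0016877139.
deff = (7.507119 × 10^-4) / 0.0016877139 = 0.4448.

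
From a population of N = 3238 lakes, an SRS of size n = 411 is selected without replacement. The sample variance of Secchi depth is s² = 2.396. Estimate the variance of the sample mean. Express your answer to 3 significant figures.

0.00509

Under SRS without replacement, Var(ȳ) = (1 − f)·s²/n with f = n/N = 411/3238 = 0.12693020.
Var(ȳ) = (1 − 0.12693020)·2.396/411 = 0.87306980·0.0058296837 = 0.0050897208.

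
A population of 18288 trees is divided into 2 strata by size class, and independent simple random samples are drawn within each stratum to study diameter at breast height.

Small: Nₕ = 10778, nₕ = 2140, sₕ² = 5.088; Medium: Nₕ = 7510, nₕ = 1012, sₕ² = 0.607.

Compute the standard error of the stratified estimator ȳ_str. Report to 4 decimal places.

Var(ȳ_str) = Σₕ Wₕ²(1 − fₕ)sₕ²/nₕ with Wₕ = Nₕ/N, N = 18288.
Small: Wₕ = 0.58934821; term = 0.58934821²·(1 − 0.19855261)·5.088/2140 = 6.6183889 × 10^-4.
Medium: Wₕ = 0.41065179; term = 0.41065179²·(1 − 0.13475366)·0.607/1012 = 8.7517599 × 10^-5.
Sum = 7.4935649 × 10^-4.
SE = √(7.4935649 × 10^-4) = 0.0274.

0.0274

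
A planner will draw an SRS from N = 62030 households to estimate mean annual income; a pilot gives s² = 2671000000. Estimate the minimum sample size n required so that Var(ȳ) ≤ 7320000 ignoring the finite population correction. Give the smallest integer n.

Without fpc, n₀ = s²/D = 2671000000/7320000 = 364.8907.
Rounding up, n = 365.

365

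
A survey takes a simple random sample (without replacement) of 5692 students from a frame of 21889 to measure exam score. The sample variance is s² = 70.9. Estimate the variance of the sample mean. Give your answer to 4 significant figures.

Under SRS without replacement, Var(ȳ) = (1 − f)·s²/n with f = n/N = 5692/21889 = 0.26003929.
Var(ȳ) = (1 − 0.26003929)·70.9/5692 = 0.73996071·0.012456079 = 0.0092170089.

0.009217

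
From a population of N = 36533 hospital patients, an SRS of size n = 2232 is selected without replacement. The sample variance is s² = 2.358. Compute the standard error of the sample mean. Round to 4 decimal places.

0.0315

Under SRS without replacement, Var(ȳ) = (1 − f)·s²/n with f = n/N = 2232/36533 = 0.06109545.
Var(ȳ) = (1 − 0.06109545)·2.358/2232 = 0.93890455·0.0010564516 = 9.9190723 × 10^-4.
SE(ȳ) = √(9.9190723 × 10^-4) = 0.0315.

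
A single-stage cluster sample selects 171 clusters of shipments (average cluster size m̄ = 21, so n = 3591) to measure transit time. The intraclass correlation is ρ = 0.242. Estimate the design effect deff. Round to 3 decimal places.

deff = 1 + (21 − 1)·0.242 = 1 + 4.84 = 5.84.

5.840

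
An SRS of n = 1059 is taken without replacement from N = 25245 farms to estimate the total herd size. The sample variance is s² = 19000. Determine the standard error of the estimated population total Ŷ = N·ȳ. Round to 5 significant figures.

Var(Ŷ) = N²·Var(ȳ) = N²·(1 − n/N)·s²/n.
f = 1059/25245 = 0.04194890; Var(ȳ) = 0.95805110·19000/1059 = 17.18883.
Var(Ŷ) = 25245² · 17.18883 = 1.0954614 × 10^10.
SE(Ŷ) = √(1.0954614 × 10^10) = 104660.

104660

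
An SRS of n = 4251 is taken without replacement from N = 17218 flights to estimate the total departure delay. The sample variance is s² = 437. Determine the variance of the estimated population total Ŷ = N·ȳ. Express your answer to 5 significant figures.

Var(Ŷ) = N²·Var(ȳ) = N²·(1 − n/N)·s²/n.
f = 4251/17218 = 0.24689279; Var(ȳ) = 0.75310721·437/4251 = 0.077418925.
Var(Ŷ) = 17218² · 0.077418925 = 2.2951578 × 10^7.

2.2952 × 10^7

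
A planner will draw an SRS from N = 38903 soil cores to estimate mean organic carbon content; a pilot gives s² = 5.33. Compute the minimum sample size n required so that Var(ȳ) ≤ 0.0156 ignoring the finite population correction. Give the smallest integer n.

Without fpc, n₀ = s²/D = 5.33/0.0156 = 341.6667.
Rounding up, n = 342.

342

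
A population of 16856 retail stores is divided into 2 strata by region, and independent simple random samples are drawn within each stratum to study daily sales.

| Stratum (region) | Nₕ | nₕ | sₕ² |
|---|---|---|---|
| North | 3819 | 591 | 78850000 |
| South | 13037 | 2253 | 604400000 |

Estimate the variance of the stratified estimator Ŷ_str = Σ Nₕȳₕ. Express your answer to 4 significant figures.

Var(Ŷ_str) = Σₕ Nₕ²(1 − fₕ)sₕ²/nₕ.
North: 3819²·(1 − 591/3819)·78850000/591 = 1.6447406 × 10^12.
South: 13037²·(1 − 2253/13037)·604400000/2253 = 3.7715582 × 10^13.
Sum = 3.9360323 × 10^13.

3.936 × 10^13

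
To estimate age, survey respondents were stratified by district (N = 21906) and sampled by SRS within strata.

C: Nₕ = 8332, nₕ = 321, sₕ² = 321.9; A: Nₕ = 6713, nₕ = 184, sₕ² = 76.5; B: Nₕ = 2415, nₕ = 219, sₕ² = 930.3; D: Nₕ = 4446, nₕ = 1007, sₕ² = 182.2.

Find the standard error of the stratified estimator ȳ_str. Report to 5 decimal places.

0.47976

Var(ȳ_str) = Σₕ Wₕ²(1 − fₕ)sₕ²/nₕ with Wₕ = Nₕ/N, N = 21906.
C: Wₕ = 0.38035241; term = 0.38035241²·(1 − 0.03852616)·321.9/321 = 0.13948444.
A: Wₕ = 0.30644572; term = 0.30644572²·(1 − 0.02740950)·76.5/184 = 0.037973512.
B: Wₕ = 0.11024377; term = 0.11024377²·(1 − 0.09068323)·930.3/219 = 0.046946391.
D: Wₕ = 0.20295809; term = 0.20295809²·(1 − 0.22649573)·182.2/1007 = 0.0057649344.
Sum = 0.23016928.
SE = √(0.23016928) = 0.47976.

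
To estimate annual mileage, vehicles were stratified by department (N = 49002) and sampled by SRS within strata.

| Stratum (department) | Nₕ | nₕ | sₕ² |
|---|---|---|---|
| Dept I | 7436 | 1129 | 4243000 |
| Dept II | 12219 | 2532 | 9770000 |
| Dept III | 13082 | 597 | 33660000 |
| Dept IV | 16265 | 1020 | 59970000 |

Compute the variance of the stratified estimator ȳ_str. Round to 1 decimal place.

Var(ȳ_str) = Σₕ Wₕ²(1 − fₕ)sₕ²/nₕ with Wₕ = Nₕ/N, N = 49002.
Dept I: Wₕ = 0.15174891; term = 0.15174891²·(1 − 0.15182894)·4243000/1129 = 73.40298.
Dept II: Wₕ = 0.24935717; term = 0.24935717²·(1 − 0.20721827)·9770000/2532 = 190.20775.
Dept III: Wₕ = 0.26696870; term = 0.26696870²·(1 − 0.04563522)·33660000/597 = 3835.0838.
Dept IV: Wₕ = 0.33192523; term = 0.33192523²·(1 − 0.06271134)·59970000/1020 = 6071.3848.
Sum = 10170.079.

10170.1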